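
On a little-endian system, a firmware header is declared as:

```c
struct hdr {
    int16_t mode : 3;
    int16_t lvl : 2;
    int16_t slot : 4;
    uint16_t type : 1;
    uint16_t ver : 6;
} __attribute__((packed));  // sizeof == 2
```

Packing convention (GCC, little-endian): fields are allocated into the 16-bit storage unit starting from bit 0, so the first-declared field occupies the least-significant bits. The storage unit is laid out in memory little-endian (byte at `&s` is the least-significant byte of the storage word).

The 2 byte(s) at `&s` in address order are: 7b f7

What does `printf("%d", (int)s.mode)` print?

3

[0]=0x7b [1]=0xf7 (little-endian) → word 0xf77b
mode:3 @ bit 0 → (0xf77b>>0)&0x7 = 0x3  ←
lvl:2 @ bit 3 → (0xf77b>>3)&0x3 = 0x3
slot:4 @ bit 5 → (0xf77b>>5)&0xf = 0xb
type:1 @ bit 9 → (0xf77b>>9)&0x1 = 0x1
ver:6 @ bit 10 → (0xf77b>>10)&0x3f = 0x3d
mode signed 3b, MSB=0: value = 3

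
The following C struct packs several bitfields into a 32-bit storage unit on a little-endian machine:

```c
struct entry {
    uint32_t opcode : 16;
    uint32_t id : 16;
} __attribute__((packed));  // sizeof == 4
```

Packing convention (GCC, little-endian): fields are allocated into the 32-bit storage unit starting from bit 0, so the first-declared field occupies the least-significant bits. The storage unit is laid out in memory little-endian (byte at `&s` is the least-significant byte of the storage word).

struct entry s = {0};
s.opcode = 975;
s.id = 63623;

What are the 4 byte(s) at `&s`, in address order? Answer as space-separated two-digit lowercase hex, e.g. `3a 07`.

opcode (16b) val=975 bits=0x3cf at bit 0: 0x000003cf
id (16b) val=63623 bits=0xf887 at bit 16: 0xf88703cf
word = 0xf88703cf → little-endian bytes:
  [0]=0xcf  [1]=0x03  [2]=0x87  [3]=0xf8

cf 03 87 f8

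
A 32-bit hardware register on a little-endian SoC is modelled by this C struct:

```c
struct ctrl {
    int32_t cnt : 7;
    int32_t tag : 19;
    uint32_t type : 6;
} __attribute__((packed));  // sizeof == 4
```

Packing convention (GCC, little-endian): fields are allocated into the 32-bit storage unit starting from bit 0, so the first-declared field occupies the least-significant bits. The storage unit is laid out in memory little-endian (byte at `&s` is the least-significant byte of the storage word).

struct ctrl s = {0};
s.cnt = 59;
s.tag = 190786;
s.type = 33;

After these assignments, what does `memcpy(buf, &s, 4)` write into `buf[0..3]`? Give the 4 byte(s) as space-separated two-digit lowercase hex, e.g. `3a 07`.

[0+:7] cnt=59 & 0x7f = 0x3b; word=0x0000003b
[7+:19] tag=190786 & 0x7ffff = 0x2e942; word=0x0174a13b
[26+:6] type=33 & 0x3f = 0x21; word=0x8574a13b
word = 0x8574a13b → little-endian bytes:
  [0]=0x3b  [1]=0xa1  [2]=0x74  [3]=0x85

3b a1 74 85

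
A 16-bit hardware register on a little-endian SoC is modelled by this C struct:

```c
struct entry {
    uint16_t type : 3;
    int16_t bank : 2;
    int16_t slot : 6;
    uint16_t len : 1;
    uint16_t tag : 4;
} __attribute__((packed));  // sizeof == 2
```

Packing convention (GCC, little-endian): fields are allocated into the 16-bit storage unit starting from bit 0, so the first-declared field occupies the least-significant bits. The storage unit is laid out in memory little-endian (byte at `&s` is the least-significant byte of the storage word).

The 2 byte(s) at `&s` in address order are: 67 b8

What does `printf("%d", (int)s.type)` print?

[0]=0x67 [1]=0xb8 (little-endian) → word 0xb867
type:3 @ bit 0 → (0xb867>>0)&0x7 = 0x7  ←
bank:2 @ bit 3 → (0xb867>>3)&0x3 = 0x0
slot:6 @ bit 5 → (0xb867>>5)&0x3f = 0x3
len:1 @ bit 11 → (0xb867>>11)&0x1 = 0x1
tag:4 @ bit 12 → (0xb867>>12)&0xf = 0xb

7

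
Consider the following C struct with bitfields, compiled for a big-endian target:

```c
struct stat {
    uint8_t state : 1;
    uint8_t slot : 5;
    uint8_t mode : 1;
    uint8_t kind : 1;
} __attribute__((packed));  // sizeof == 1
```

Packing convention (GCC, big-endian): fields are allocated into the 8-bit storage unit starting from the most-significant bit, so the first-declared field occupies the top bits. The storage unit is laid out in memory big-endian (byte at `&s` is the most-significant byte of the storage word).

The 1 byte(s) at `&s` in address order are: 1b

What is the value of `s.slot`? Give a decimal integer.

6

[0]=0x1b (big-endian) → word 0x1b
state:1 @ bit 7 → (0x1b>>7)&0x1 = 0x0
slot:5 @ bit 2 → (0x1b>>2)&0x1f = 0x6  ←
mode:1 @ bit 1 → (0x1b>>1)&0x1 = 0x1
kind:1 @ bit 0 → (0x1b>>0)&0x1 = 0x1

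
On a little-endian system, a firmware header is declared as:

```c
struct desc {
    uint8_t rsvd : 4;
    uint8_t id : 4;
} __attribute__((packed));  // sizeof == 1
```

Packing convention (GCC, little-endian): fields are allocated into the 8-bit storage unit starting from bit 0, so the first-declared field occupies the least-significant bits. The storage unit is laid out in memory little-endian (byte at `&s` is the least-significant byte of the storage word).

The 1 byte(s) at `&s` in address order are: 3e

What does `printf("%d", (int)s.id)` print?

[0]=0x3e (little-endian) → word 0x3e
rsvd [0+:4] = (word>>0) & 0xf = 14
id [4+:4] = (word>>4) & 0xf = 3  ←

3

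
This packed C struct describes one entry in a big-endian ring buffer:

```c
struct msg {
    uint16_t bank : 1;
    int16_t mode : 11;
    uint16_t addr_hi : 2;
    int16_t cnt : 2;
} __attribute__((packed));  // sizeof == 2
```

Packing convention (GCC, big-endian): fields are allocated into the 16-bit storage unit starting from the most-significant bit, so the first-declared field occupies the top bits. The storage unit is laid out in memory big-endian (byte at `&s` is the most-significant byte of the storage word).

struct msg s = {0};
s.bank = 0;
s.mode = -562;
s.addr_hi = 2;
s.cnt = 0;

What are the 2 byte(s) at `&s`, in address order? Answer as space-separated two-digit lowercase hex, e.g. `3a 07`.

bank:1 = 0 → 0x0 << 15 → word 0x0000
mode:11 = -562 → 0x5ce << 4 → word 0x5ce0
addr_hi:2 = 2 → 0x2 << 2 → word 0x5ce8
cnt:2 = 0 → 0x0 << 0 → word 0x5ce8
word = 0x5ce8 → big-endian bytes:
  [0]=0x5c  [1]=0xe8

5c e8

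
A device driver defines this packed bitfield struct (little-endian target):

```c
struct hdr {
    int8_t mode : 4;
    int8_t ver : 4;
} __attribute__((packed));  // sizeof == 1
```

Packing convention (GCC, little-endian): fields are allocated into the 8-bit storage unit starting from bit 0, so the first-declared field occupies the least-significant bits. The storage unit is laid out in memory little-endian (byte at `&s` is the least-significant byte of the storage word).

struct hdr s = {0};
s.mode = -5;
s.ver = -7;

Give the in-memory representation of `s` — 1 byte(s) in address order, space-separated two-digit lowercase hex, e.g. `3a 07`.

9b

[0+:4] mode=-5 & 0xf = 0xb; word=0x0b
[4+:4] ver=-7 & 0xf = 0x9; word=0x9b
word = 0x9b → little-endian bytes:
  [0]=0x9b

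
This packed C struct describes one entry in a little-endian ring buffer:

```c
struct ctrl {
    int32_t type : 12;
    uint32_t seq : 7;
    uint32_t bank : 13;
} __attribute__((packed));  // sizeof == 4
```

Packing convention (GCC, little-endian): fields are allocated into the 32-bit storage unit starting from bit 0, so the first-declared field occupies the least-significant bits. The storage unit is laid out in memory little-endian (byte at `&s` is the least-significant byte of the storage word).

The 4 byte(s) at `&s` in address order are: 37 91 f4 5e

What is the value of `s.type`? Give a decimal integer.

311

[0]=0x37 [1]=0x91 [2]=0xf4 [3]=0x5e (little-endian) → word 0x5ef49137
type [0+:12] = (word>>0) & 0xfff = 311  ←
seq [12+:7] = (word>>12) & 0x7f = 73
bank [19+:13] = (word>>19) & 0x1fff = 3038
type signed 12b, MSB=0: value = 311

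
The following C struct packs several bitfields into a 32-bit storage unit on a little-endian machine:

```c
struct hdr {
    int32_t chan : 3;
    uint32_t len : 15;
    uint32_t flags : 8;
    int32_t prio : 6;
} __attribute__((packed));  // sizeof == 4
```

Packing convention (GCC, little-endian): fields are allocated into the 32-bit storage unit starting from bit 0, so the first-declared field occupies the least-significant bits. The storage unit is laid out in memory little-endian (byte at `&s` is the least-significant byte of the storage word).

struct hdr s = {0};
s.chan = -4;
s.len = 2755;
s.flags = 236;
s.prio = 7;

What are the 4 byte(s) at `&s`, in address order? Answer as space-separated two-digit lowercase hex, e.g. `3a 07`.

1c 56 b0 1f

chan (3b) val=-4 bits=0x4 at bit 0: 0x00000004
len (15b) val=2755 bits=0xac3 at bit 3: 0x0000561c
flags (8b) val=236 bits=0xec at bit 18: 0x03b0561c
prio (6b) val=7 bits=0x7 at bit 26: 0x1fb0561c
word = 0x1fb0561c → little-endian bytes:
  [0]=0x1c  [1]=0x56  [2]=0xb0  [3]=0x1f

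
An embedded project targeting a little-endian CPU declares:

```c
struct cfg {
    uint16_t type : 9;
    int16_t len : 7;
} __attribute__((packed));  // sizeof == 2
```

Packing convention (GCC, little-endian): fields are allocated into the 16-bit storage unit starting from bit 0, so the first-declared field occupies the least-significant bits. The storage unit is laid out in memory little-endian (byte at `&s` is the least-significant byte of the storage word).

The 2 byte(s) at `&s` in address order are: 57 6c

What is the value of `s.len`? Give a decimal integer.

54

[0]=0x57 [1]=0x6c (little-endian) → word 0x6c57
type [0+:9] = (word>>0) & 0x1ff = 87
len [9+:7] = (word>>9) & 0x7f = 54  ←
len signed 7b, MSB=0: value = 54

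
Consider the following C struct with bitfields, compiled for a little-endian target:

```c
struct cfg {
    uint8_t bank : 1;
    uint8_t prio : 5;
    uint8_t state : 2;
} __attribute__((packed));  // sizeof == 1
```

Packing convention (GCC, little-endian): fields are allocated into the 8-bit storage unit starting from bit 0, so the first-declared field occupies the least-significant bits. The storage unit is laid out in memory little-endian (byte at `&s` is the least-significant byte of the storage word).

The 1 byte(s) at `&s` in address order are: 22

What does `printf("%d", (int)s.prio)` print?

[0]=0x22 (little-endian) → word 0x22
bank:1 @ bit 0 → (0x22>>0)&0x1 = 0x0
prio:5 @ bit 1 → (0x22>>1)&0x1f = 0x11  ←
state:2 @ bit 6 → (0x22>>6)&0x3 = 0x0

17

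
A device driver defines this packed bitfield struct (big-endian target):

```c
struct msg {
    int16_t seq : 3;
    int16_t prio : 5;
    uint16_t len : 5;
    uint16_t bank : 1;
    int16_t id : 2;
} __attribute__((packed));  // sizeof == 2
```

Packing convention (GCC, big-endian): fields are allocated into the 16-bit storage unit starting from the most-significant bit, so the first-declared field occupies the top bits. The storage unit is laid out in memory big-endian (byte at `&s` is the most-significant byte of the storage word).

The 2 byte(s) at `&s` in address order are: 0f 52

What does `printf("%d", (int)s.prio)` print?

[0]=0x0f [1]=0x52 (big-endian) → word 0x0f52
seq:3 @ bit 13 → (0x0f52>>13)&0x7 = 0x0
prio:5 @ bit 8 → (0x0f52>>8)&0x1f = 0xf  ←
len:5 @ bit 3 → (0x0f52>>3)&0x1f = 0xa
bank:1 @ bit 2 → (0x0f52>>2)&0x1 = 0x0
id:2 @ bit 0 → (0x0f52>>0)&0x3 = 0x2
prio signed 5b, MSB=0: value = 15

15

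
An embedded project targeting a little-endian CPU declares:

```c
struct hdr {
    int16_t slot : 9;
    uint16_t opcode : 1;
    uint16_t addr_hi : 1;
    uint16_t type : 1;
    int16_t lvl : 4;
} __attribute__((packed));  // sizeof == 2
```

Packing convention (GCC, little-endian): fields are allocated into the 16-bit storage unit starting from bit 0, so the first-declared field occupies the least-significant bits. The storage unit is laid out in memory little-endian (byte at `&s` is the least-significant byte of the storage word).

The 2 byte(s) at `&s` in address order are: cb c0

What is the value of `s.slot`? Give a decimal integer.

203

[0]=0xcb [1]=0xc0 (little-endian) → word 0xc0cb
slot [0+:9] = (word>>0) & 0x1ff = 203  ←
opcode [9+:1] = (word>>9) & 0x1 = 0
addr_hi [10+:1] = (word>>10) & 0x1 = 0
type [11+:1] = (word>>11) & 0x1 = 0
lvl [12+:4] = (word>>12) & 0xf = 12
slot signed 9b, MSB=0: value = 203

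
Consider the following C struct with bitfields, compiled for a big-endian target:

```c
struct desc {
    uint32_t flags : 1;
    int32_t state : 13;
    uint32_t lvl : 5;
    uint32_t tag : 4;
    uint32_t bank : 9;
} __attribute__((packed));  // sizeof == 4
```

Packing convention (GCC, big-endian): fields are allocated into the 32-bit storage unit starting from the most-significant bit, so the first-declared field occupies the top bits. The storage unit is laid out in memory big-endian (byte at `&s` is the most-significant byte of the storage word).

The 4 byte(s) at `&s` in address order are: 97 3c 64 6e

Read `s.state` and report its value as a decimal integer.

[0]=0x97 [1]=0x3c [2]=0x64 [3]=0x6e (big-endian) → word 0x973c646e
flags:1 @ bit 31 → (0x973c646e>>31)&0x1 = 0x1
state:13 @ bit 18 → (0x973c646e>>18)&0x1fff = 0x5cf  ←
lvl:5 @ bit 13 → (0x973c646e>>13)&0x1f = 0x3
tag:4 @ bit 9 → (0x973c646e>>9)&0xf = 0x2
bank:9 @ bit 0 → (0x973c646e>>0)&0x1ff = 0x6e
state signed 13b, MSB=0: value = 1487

1487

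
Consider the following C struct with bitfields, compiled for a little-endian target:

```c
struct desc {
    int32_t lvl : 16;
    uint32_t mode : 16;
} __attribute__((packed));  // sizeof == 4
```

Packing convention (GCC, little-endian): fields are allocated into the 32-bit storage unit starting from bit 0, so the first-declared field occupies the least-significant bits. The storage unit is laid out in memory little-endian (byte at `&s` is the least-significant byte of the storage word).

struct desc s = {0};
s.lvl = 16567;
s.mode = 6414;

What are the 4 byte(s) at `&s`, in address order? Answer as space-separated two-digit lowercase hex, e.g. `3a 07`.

b7 40 0e 19

lvl (16b) val=16567 bits=0x40b7 at bit 0: 0x000040b7
mode (16b) val=6414 bits=0x190e at bit 16: 0x190e40b7
word = 0x190e40b7 → little-endian bytes:
  [0]=0xb7  [1]=0x40  [2]=0x0e  [3]=0x19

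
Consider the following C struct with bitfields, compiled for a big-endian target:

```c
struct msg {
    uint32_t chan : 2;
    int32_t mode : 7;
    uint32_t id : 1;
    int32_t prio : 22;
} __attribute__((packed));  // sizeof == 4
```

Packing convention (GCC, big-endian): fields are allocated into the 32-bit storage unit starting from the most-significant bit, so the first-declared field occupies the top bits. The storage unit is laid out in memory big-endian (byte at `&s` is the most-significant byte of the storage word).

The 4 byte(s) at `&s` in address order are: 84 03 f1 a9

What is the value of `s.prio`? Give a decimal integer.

258473

[0]=0x84 [1]=0x03 [2]=0xf1 [3]=0xa9 (big-endian) → word 0x8403f1a9
chan:2 @ bit 30 → (0x8403f1a9>>30)&0x3 = 0x2
mode:7 @ bit 23 → (0x8403f1a9>>23)&0x7f = 0x8
id:1 @ bit 22 → (0x8403f1a9>>22)&0x1 = 0x0
prio:22 @ bit 0 → (0x8403f1a9>>0)&0x3fffff = 0x3f1a9  ←
prio signed 22b, MSB=0: value = 258473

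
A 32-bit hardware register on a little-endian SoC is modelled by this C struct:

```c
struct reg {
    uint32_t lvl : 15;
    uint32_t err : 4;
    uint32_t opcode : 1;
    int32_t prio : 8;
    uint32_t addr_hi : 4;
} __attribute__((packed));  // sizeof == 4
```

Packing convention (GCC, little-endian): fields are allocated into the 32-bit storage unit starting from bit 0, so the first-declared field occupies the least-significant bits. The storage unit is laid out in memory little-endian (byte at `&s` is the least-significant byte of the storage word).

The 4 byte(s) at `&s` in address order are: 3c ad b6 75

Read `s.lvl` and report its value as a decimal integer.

11580

[0]=0x3c [1]=0xad [2]=0xb6 [3]=0x75 (little-endian) → word 0x75b6ad3c
lvl:15 @ bit 0 → (0x75b6ad3c>>0)&0x7fff = 0x2d3c  ←
err:4 @ bit 15 → (0x75b6ad3c>>15)&0xf = 0xd
opcode:1 @ bit 19 → (0x75b6ad3c>>19)&0x1 = 0x0
prio:8 @ bit 20 → (0x75b6ad3c>>20)&0xff = 0x5b
addr_hi:4 @ bit 28 → (0x75b6ad3c>>28)&0xf = 0x7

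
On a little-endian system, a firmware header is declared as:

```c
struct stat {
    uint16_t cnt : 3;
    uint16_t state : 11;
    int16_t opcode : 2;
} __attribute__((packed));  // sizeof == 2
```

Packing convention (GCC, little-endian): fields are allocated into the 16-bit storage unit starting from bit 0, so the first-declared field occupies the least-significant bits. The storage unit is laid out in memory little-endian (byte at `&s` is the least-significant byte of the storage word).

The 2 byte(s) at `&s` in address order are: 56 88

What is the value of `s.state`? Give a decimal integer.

[0]=0x56 [1]=0x88 (little-endian) → word 0x8856
cnt:3 @ bit 0 → (0x8856>>0)&0x7 = 0x6
state:11 @ bit 3 → (0x8856>>3)&0x7ff = 0x10a  ←
opcode:2 @ bit 14 → (0x8856>>14)&0x3 = 0x2

266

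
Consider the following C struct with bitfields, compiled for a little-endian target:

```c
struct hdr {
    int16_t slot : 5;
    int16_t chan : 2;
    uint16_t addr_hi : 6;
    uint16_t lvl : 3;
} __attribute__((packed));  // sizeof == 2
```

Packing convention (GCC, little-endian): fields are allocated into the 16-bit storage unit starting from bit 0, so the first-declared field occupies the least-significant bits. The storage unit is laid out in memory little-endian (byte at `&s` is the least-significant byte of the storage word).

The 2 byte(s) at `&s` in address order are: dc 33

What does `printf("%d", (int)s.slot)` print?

[0]=0xdc [1]=0x33 (little-endian) → word 0x33dc
slot [0+:5] = (word>>0) & 0x1f = 28  ←
chan [5+:2] = (word>>5) & 0x3 = 2
addr_hi [7+:6] = (word>>7) & 0x3f = 39
lvl [13+:3] = (word>>13) & 0x7 = 1
slot signed 5b, MSB=1: 28 - 32 = -4

-4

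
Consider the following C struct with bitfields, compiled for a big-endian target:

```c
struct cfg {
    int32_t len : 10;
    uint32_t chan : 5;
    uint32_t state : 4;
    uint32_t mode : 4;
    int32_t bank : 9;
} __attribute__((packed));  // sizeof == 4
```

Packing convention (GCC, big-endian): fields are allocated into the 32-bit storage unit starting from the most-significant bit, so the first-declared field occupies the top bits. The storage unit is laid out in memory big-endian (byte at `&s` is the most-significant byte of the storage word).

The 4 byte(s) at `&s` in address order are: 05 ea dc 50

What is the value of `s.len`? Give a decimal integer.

[0]=0x05 [1]=0xea [2]=0xdc [3]=0x50 (big-endian) → word 0x05eadc50
len [22+:10] = (word>>22) & 0x3ff = 23  ←
chan [17+:5] = (word>>17) & 0x1f = 21
state [13+:4] = (word>>13) & 0xf = 6
mode [9+:4] = (word>>9) & 0xf = 14
bank [0+:9] = (word>>0) & 0x1ff = 80
len signed 10b, MSB=0: value = 23

23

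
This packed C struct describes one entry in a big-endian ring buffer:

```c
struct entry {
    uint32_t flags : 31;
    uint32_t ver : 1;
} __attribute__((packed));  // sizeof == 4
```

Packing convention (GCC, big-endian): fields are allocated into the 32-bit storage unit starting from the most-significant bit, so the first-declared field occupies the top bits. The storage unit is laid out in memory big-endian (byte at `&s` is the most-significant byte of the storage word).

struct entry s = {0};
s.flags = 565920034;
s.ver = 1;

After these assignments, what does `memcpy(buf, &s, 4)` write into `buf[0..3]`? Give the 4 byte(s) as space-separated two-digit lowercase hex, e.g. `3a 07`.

flags (31b) val=565920034 bits=0x21bb4122 at bit 1: 0x43768244
ver (1b) val=1 bits=0x1 at bit 0: 0x43768245
word = 0x43768245 → big-endian bytes:
  [0]=0x43  [1]=0x76  [2]=0x82  [3]=0x45

43 76 82 45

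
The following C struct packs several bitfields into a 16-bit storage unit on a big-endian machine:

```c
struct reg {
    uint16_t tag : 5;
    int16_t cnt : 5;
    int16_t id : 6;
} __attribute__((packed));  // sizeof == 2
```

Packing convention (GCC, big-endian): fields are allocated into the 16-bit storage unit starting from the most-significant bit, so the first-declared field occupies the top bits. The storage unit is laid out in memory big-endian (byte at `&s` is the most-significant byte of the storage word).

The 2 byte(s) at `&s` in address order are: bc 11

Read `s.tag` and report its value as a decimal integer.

23

[0]=0xbc [1]=0x11 (big-endian) → word 0xbc11
tag:5 @ bit 11 → (0xbc11>>11)&0x1f = 0x17  ←
cnt:5 @ bit 6 → (0xbc11>>6)&0x1f = 0x10
id:6 @ bit 0 → (0xbc11>>0)&0x3f = 0x11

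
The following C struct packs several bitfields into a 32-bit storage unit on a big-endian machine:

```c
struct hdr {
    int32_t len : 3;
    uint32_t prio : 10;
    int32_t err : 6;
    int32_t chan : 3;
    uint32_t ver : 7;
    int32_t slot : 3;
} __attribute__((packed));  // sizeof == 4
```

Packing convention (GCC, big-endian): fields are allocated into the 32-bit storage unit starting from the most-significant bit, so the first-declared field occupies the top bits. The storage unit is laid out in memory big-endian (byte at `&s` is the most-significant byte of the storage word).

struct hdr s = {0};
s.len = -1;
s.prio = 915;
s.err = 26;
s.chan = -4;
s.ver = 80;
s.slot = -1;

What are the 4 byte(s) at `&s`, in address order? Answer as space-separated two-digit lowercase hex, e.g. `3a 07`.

fc 9b 52 87

len (3b) val=-1 bits=0x7 at bit 29: 0xe0000000
prio (10b) val=915 bits=0x393 at bit 19: 0xfc980000
err (6b) val=26 bits=0x1a at bit 13: 0xfc9b4000
chan (3b) val=-4 bits=0x4 at bit 10: 0xfc9b5000
ver (7b) val=80 bits=0x50 at bit 3: 0xfc9b5280
slot (3b) val=-1 bits=0x7 at bit 0: 0xfc9b5287
word = 0xfc9b5287 → big-endian bytes:
  [0]=0xfc  [1]=0x9b  [2]=0x52  [3]=0x87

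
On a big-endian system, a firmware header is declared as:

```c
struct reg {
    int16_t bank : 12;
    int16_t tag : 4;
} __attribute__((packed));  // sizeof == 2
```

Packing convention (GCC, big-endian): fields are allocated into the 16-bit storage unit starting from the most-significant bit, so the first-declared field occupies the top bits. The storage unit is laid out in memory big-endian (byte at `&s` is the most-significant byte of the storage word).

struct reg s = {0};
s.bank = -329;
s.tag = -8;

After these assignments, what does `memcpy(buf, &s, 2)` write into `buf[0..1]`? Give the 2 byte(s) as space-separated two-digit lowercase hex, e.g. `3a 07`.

bank (12b) val=-329 bits=0xeb7 at bit 4: 0xeb70
tag (4b) val=-8 bits=0x8 at bit 0: 0xeb78
word = 0xeb78 → big-endian bytes:
  [0]=0xeb  [1]=0x78

eb 78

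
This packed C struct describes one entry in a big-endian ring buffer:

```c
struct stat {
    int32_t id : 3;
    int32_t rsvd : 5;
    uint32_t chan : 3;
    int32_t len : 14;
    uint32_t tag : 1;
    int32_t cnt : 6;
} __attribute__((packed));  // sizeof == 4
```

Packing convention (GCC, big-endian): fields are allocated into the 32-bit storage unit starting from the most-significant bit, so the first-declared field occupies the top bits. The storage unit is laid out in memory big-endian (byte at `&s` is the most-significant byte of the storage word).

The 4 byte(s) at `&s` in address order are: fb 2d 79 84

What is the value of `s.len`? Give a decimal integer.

6899

[0]=0xfb [1]=0x2d [2]=0x79 [3]=0x84 (big-endian) → word 0xfb2d7984
id [29+:3] = (word>>29) & 0x7 = 7
rsvd [24+:5] = (word>>24) & 0x1f = 27
chan [21+:3] = (word>>21) & 0x7 = 1
len [7+:14] = (word>>7) & 0x3fff = 6899  ←
tag [6+:1] = (word>>6) & 0x1 = 0
cnt [0+:6] = (word>>0) & 0x3f = 4
len signed 14b, MSB=0: value = 6899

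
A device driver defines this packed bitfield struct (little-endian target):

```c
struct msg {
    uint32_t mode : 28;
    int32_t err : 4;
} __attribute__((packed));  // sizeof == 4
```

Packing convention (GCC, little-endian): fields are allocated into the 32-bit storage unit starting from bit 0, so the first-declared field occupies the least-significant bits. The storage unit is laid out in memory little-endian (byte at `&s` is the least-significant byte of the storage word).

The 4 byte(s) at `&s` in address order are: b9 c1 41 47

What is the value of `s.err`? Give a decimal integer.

4

[0]=0xb9 [1]=0xc1 [2]=0x41 [3]=0x47 (little-endian) → word 0x4741c1b9
mode:28 @ bit 0 → (0x4741c1b9>>0)&0xfffffff = 0x741c1b9
err:4 @ bit 28 → (0x4741c1b9>>28)&0xf = 0x4  ←
err signed 4b, MSB=0: value = 4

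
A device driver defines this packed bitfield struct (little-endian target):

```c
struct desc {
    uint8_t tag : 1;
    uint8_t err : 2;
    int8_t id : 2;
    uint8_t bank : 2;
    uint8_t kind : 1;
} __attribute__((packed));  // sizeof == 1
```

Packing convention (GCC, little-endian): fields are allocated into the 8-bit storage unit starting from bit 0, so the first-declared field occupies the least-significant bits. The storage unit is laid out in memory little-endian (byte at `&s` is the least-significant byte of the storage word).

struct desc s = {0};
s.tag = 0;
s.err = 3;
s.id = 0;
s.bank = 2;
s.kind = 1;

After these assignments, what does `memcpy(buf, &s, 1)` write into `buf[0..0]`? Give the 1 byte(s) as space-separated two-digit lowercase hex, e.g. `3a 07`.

c6

[0+:1] tag=0 & 0x1 = 0x0; word=0x00
[1+:2] err=3 & 0x3 = 0x3; word=0x06
[3+:2] id=0 & 0x3 = 0x0; word=0x06
[5+:2] bank=2 & 0x3 = 0x2; word=0x46
[7+:1] kind=1 & 0x1 = 0x1; word=0xc6
word = 0xc6 → little-endian bytes:
  [0]=0xc6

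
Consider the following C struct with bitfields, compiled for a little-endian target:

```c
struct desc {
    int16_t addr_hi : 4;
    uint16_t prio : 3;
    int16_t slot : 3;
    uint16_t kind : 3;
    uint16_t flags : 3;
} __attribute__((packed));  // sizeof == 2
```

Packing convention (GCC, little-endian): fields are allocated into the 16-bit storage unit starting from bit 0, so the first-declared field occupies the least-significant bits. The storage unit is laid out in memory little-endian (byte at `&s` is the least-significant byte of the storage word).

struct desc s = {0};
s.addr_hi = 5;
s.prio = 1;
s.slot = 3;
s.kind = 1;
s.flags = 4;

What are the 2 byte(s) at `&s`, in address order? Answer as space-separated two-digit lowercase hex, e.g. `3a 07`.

95 85

[0+:4] addr_hi=5 & 0xf = 0x5; word=0x0005
[4+:3] prio=1 & 0x7 = 0x1; word=0x0015
[7+:3] slot=3 & 0x7 = 0x3; word=0x0195
[10+:3] kind=1 & 0x7 = 0x1; word=0x0595
[13+:3] flags=4 & 0x7 = 0x4; word=0x8595
word = 0x8595 → little-endian bytes:
  [0]=0x95  [1]=0x85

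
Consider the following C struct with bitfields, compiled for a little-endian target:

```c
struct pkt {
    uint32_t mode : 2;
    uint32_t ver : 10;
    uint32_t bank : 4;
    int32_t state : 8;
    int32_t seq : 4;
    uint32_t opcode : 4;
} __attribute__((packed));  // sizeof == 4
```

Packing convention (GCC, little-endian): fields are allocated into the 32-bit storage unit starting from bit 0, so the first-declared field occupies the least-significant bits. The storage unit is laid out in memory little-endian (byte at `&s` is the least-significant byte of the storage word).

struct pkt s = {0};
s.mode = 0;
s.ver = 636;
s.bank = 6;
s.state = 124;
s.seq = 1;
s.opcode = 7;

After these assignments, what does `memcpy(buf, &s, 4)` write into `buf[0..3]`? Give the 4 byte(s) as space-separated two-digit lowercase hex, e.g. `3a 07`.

[0+:2] mode=0 & 0x3 = 0x0; word=0x00000000
[2+:10] ver=636 & 0x3ff = 0x27c; word=0x000009f0
[12+:4] bank=6 & 0xf = 0x6; word=0x000069f0
[16+:8] state=124 & 0xff = 0x7c; word=0x007c69f0
[24+:4] seq=1 & 0xf = 0x1; word=0x017c69f0
[28+:4] opcode=7 & 0xf = 0x7; word=0x717c69f0
word = 0x717c69f0 → little-endian bytes:
  [0]=0xf0  [1]=0x69  [2]=0x7c  [3]=0x71

f0 69 7c 71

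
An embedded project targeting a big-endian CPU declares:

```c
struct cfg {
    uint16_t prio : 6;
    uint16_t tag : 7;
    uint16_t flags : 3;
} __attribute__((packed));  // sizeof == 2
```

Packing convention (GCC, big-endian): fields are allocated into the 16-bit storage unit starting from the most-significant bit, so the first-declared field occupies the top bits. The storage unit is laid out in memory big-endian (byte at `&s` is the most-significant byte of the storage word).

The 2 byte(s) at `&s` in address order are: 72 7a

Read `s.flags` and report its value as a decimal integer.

[0]=0x72 [1]=0x7a (big-endian) → word 0x727a
prio [10+:6] = (word>>10) & 0x3f = 28
tag [3+:7] = (word>>3) & 0x7f = 79
flags [0+:3] = (word>>0) & 0x7 = 2  ←

2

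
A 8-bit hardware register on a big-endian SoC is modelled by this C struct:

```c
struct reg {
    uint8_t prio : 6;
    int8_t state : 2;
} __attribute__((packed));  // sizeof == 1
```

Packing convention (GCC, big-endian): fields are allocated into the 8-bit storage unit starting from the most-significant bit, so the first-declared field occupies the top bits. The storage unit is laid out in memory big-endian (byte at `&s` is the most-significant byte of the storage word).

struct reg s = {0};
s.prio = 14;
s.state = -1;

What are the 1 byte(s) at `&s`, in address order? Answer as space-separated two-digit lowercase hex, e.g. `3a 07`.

3b

prio:6 = 14 → 0xe << 2 → word 0x38
state:2 = -1 → 0x3 << 0 → word 0x3b
word = 0x3b → big-endian bytes:
  [0]=0x3b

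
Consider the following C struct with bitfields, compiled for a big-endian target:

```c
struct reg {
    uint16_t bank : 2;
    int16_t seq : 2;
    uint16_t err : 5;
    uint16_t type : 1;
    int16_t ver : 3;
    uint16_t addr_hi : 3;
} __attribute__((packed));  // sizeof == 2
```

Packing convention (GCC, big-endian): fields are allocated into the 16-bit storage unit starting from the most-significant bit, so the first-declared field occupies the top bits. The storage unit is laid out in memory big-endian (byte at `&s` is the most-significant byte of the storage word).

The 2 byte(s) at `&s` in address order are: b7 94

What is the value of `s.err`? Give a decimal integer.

15

[0]=0xb7 [1]=0x94 (big-endian) → word 0xb794
bank:2 @ bit 14 → (0xb794>>14)&0x3 = 0x2
seq:2 @ bit 12 → (0xb794>>12)&0x3 = 0x3
err:5 @ bit 7 → (0xb794>>7)&0x1f = 0xf  ←
type:1 @ bit 6 → (0xb794>>6)&0x1 = 0x0
ver:3 @ bit 3 → (0xb794>>3)&0x7 = 0x2
addr_hi:3 @ bit 0 → (0xb794>>0)&0x7 = 0x4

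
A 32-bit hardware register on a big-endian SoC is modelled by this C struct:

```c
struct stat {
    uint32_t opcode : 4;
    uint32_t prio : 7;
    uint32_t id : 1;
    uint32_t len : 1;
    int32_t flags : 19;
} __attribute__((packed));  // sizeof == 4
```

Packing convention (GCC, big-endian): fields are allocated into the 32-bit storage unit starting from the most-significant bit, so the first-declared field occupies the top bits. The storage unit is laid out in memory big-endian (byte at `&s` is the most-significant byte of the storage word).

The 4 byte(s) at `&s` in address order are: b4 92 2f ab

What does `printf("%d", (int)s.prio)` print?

36

[0]=0xb4 [1]=0x92 [2]=0x2f [3]=0xab (big-endian) → word 0xb4922fab
opcode [28+:4] = (word>>28) & 0xf = 11
prio [21+:7] = (word>>21) & 0x7f = 36  ←
id [20+:1] = (word>>20) & 0x1 = 1
len [19+:1] = (word>>19) & 0x1 = 0
flags [0+:19] = (word>>0) & 0x7ffff = 143275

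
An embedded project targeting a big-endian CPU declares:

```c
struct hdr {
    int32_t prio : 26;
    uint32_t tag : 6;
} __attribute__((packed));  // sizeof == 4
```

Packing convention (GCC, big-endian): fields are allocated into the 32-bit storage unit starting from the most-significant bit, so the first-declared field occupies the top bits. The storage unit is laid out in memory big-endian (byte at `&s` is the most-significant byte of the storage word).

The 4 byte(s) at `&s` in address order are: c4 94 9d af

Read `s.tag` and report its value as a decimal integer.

47

[0]=0xc4 [1]=0x94 [2]=0x9d [3]=0xaf (big-endian) → word 0xc4949daf
prio:26 @ bit 6 → (0xc4949daf>>6)&0x3ffffff = 0x3125276
tag:6 @ bit 0 → (0xc4949daf>>0)&0x3f = 0x2f  ←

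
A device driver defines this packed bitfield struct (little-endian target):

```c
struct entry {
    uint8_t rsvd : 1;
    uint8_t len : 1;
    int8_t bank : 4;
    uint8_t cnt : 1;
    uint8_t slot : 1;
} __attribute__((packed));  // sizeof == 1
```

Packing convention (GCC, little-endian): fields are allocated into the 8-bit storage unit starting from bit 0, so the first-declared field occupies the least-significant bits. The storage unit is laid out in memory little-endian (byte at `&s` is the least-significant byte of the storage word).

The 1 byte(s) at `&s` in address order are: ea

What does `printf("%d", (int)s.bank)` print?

[0]=0xea (little-endian) → word 0xea
rsvd [0+:1] = (word>>0) & 0x1 = 0
len [1+:1] = (word>>1) & 0x1 = 1
bank [2+:4] = (word>>2) & 0xf = 10  ←
cnt [6+:1] = (word>>6) & 0x1 = 1
slot [7+:1] = (word>>7) & 0x1 = 1
bank signed 4b, MSB=1: 10 - 16 = -6

-6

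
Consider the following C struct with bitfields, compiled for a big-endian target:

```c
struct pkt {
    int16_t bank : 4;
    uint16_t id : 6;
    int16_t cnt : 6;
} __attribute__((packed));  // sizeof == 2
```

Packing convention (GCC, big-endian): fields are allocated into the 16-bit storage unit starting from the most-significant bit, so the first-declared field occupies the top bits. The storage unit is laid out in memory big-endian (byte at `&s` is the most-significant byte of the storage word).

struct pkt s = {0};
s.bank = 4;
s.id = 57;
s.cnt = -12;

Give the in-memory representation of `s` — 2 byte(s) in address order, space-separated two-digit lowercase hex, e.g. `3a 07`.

bank (4b) val=4 bits=0x4 at bit 12: 0x4000
id (6b) val=57 bits=0x39 at bit 6: 0x4e40
cnt (6b) val=-12 bits=0x34 at bit 0: 0x4e74
word = 0x4e74 → big-endian bytes:
  [0]=0x4e  [1]=0x74

4e 74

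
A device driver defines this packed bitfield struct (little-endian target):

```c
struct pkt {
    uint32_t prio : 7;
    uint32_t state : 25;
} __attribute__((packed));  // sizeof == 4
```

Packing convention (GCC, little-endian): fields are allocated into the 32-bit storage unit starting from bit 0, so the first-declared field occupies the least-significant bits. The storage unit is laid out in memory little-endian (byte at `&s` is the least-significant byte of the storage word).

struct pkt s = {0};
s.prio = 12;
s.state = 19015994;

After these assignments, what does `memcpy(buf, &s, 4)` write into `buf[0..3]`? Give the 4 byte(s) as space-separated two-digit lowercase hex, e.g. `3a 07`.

0c 9d 14 91

[0+:7] prio=12 & 0x7f = 0xc; word=0x0000000c
[7+:25] state=19015994 & 0x1ffffff = 0x122293a; word=0x91149d0c
word = 0x91149d0c → little-endian bytes:
  [0]=0x0c  [1]=0x9d  [2]=0x14  [3]=0x91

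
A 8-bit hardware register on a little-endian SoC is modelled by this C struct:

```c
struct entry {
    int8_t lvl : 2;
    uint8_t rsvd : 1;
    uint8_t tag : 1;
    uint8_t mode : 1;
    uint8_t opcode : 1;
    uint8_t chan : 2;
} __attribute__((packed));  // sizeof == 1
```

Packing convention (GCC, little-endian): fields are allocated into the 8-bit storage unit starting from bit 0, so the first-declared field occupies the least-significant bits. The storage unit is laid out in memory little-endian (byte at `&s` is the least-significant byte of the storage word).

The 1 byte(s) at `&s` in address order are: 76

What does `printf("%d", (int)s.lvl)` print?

[0]=0x76 (little-endian) → word 0x76
lvl:2 @ bit 0 → (0x76>>0)&0x3 = 0x2  ←
rsvd:1 @ bit 2 → (0x76>>2)&0x1 = 0x1
tag:1 @ bit 3 → (0x76>>3)&0x1 = 0x0
mode:1 @ bit 4 → (0x76>>4)&0x1 = 0x1
opcode:1 @ bit 5 → (0x76>>5)&0x1 = 0x1
chan:2 @ bit 6 → (0x76>>6)&0x3 = 0x1
lvl signed 2b, MSB=1: 2 - 4 = -2

-2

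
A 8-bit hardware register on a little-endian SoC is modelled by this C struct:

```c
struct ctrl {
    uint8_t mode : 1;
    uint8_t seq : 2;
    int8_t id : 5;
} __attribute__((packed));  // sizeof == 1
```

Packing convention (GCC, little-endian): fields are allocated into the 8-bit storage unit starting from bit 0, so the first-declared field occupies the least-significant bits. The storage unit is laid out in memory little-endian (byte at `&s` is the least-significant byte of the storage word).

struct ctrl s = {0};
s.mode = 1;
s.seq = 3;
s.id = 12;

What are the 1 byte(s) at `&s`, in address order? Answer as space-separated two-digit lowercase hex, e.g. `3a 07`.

67

mode:1 = 1 → 0x1 << 0 → word 0x01
seq:2 = 3 → 0x3 << 1 → word 0x07
id:5 = 12 → 0xc << 3 → word 0x67
word = 0x67 → little-endian bytes:
  [0]=0x67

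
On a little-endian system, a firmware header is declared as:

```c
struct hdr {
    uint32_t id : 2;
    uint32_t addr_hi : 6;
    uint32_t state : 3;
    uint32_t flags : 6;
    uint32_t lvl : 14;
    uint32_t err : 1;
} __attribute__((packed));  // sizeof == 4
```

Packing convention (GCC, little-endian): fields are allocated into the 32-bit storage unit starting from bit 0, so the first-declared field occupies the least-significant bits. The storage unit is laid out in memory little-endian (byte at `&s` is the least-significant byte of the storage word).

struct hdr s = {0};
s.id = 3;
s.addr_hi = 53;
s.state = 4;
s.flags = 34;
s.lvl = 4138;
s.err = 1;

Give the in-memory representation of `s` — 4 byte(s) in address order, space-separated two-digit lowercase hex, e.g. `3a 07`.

d7 14 55 a0

id (2b) val=3 bits=0x3 at bit 0: 0x00000003
addr_hi (6b) val=53 bits=0x35 at bit 2: 0x000000d7
state (3b) val=4 bits=0x4 at bit 8: 0x000004d7
flags (6b) val=34 bits=0x22 at bit 11: 0x000114d7
lvl (14b) val=4138 bits=0x102a at bit 17: 0x205514d7
err (1b) val=1 bits=0x1 at bit 31: 0xa05514d7
word = 0xa05514d7 → little-endian bytes:
  [0]=0xd7  [1]=0x14  [2]=0x55  [3]=0xa0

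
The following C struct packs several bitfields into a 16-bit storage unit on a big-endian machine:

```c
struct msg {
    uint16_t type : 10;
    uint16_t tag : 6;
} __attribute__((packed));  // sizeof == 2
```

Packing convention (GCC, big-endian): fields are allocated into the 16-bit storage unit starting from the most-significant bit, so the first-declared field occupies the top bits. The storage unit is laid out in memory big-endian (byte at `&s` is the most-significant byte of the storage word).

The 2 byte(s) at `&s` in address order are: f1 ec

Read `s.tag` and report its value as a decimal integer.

[0]=0xf1 [1]=0xec (big-endian) → word 0xf1ec
type:10 @ bit 6 → (0xf1ec>>6)&0x3ff = 0x3c7
tag:6 @ bit 0 → (0xf1ec>>0)&0x3f = 0x2c  ←

44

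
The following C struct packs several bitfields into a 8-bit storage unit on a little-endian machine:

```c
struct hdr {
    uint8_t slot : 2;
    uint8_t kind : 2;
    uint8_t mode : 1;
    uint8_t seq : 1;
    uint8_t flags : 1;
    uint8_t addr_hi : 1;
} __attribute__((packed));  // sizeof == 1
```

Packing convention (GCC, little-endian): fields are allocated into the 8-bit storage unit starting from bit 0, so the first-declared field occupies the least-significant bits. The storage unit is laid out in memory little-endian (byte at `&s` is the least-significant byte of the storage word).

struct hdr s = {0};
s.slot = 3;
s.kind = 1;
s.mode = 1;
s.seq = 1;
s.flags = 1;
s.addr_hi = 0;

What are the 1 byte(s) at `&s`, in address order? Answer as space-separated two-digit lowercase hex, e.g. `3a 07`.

[0+:2] slot=3 & 0x3 = 0x3; word=0x03
[2+:2] kind=1 & 0x3 = 0x1; word=0x07
[4+:1] mode=1 & 0x1 = 0x1; word=0x17
[5+:1] seq=1 & 0x1 = 0x1; word=0x37
[6+:1] flags=1 & 0x1 = 0x1; word=0x77
[7+:1] addr_hi=0 & 0x1 = 0x0; word=0x77
word = 0x77 → little-endian bytes:
  [0]=0x77

77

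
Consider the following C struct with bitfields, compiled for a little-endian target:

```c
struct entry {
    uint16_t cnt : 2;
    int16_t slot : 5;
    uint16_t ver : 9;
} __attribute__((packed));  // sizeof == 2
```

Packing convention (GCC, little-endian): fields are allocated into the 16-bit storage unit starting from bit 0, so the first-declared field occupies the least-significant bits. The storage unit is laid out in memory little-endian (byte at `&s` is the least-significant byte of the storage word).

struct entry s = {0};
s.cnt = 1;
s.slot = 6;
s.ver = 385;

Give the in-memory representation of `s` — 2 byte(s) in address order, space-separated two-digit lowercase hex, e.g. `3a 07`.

99 c0

cnt:2 = 1 → 0x1 << 0 → word 0x0001
slot:5 = 6 → 0x6 << 2 → word 0x0019
ver:9 = 385 → 0x181 << 7 → word 0xc099
word = 0xc099 → little-endian bytes:
  [0]=0x99  [1]=0xc0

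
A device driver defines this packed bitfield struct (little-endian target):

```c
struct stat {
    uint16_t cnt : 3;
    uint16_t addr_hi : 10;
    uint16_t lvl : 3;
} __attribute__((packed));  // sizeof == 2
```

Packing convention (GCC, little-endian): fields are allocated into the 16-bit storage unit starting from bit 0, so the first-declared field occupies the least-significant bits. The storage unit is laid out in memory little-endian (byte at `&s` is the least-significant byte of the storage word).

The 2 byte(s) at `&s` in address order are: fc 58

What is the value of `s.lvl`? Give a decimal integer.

2

[0]=0xfc [1]=0x58 (little-endian) → word 0x58fc
cnt:3 @ bit 0 → (0x58fc>>0)&0x7 = 0x4
addr_hi:10 @ bit 3 → (0x58fc>>3)&0x3ff = 0x31f
lvl:3 @ bit 13 → (0x58fc>>13)&0x7 = 0x2  ←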